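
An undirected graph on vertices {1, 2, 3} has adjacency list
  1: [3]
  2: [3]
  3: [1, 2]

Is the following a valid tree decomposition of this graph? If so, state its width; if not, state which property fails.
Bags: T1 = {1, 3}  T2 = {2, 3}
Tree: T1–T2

Every vertex of G appears in some bag (union = {1, 2, 3}); every edge is covered by a bag; and for each vertex v the set of bags containing v is connected in the bag tree. The decomposition is therefore valid. The largest bag has 2 vertices, so the width is 1.

Yes; width 1.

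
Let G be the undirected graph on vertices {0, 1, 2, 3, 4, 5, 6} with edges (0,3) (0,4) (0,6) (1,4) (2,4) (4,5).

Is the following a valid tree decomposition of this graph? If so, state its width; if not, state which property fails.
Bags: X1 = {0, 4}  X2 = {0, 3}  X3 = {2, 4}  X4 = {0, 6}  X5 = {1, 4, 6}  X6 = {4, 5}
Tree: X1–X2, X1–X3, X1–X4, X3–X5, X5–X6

No — bags containing vertex 6 are not connected in the tree.

A tree decomposition must satisfy three properties: every vertex lies in some bag; for every edge, both endpoints lie together in some bag; and for every vertex, the bags containing it form a connected subtree. Here bags containing vertex 6 are not connected in the tree, so the decomposition is invalid.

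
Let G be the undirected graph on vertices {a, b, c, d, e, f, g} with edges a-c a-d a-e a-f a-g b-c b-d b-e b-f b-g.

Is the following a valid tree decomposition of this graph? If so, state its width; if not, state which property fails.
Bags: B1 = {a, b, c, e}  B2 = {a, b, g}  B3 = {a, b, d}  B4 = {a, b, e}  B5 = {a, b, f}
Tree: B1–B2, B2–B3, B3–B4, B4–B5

A tree decomposition must satisfy three properties: every vertex lies in some bag; for every edge, both endpoints lie together in some bag; and for every vertex, the bags containing it form a connected subtree. Here bags containing vertex e are not connected in the tree, so the decomposition is invalid.

No — bags containing vertex e are not connected in the tree.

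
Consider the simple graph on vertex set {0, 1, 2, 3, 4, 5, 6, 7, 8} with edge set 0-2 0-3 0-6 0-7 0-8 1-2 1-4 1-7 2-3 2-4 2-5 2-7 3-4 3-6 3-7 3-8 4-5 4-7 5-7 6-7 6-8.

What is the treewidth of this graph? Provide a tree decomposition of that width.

Every bag has size at most 4, so the width is 4 − 1 = 3 and tw(G) ≤ 3. On the other hand G contains the 4-clique {0, 3, 6, 8}. A clique must lie in a single bag of any decomposition, so no decomposition can have width below 3. The upper and lower bounds meet at 3, so that is the treewidth.

Treewidth 3.
One optimal decomposition is:
Bags: B1 = {0, 2, 3, 7}  B2 = {0, 3, 6, 7}  B3 = {2, 3, 4, 7}  B4 = {2, 4, 5, 7}  B5 = {1, 2, 4, 7}  B6 = {0, 3, 6, 8}
Tree: B1–B2, B1–B3, B3–B4, B4–B5, B2–B6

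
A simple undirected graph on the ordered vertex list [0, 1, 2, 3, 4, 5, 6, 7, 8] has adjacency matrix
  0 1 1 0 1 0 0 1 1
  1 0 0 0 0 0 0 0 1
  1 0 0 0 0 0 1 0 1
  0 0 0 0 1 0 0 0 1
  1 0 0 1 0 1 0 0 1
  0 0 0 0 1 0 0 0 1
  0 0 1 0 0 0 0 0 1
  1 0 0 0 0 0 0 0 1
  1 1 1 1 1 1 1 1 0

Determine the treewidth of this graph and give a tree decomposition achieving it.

Treewidth 2.
Bags: B1 = {0, 7, 8}  B2 = {0, 1, 8}  B3 = {0, 4, 8}  B4 = {0, 2, 8}  B5 = {3, 4, 8}  B6 = {4, 5, 8}  B7 = {2, 6, 8}
Tree: B1–B2, B2–B3, B3–B4, B3–B5, B5–B6, B4–B7

Every bag has size at most 3, so the width is 3 − 1 = 2 and tw(G) ≤ 2. Conversely, {0, 1, 8} is a clique of size 3, and the vertices of any clique must share a bag in every tree decomposition; so some bag has ≥ 3 vertices and tw(G) ≥ 2. Therefore the treewidth is 2.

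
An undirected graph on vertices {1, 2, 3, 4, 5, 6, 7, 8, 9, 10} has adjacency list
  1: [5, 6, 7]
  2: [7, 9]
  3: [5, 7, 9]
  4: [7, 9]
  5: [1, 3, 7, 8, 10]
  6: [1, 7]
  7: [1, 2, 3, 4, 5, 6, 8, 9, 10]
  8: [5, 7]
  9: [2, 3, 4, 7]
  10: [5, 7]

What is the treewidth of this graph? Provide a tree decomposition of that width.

The largest bag has 3 vertices, giving width 2; this decomposition certifies tw(G) ≤ 2. Conversely, {2, 7, 9} is a clique of size 3, and the vertices of any clique must share a bag in every tree decomposition; so some bag has ≥ 3 vertices and tw(G) ≥ 2. Combining the bounds, tw(G) = 2.

Treewidth 2.
One optimal decomposition is:
Bags: B1 = {5, 7, 8}  B2 = {3, 5, 7}  B3 = {5, 7, 10}  B4 = {3, 7, 9}  B5 = {1, 5, 7}  B6 = {2, 7, 9}  B7 = {4, 7, 9}  B8 = {1, 6, 7}
Tree: B1–B2, B2–B3, B2–B4, B2–B5, B4–B6, B4–B7, B5–B8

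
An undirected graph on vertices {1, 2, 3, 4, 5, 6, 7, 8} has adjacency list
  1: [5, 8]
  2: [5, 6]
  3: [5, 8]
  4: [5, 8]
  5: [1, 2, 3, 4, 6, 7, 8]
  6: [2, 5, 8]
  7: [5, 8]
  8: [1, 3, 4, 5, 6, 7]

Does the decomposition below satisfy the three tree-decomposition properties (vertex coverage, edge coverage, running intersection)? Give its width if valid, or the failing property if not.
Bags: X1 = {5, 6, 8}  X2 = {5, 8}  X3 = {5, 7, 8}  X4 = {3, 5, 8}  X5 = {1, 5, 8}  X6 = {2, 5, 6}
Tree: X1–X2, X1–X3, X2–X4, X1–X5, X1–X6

No — vertex 4 appears in no bag.

A tree decomposition must satisfy three properties: every vertex lies in some bag; for every edge, both endpoints lie together in some bag; and for every vertex, the bags containing it form a connected subtree. Here vertex 4 appears in no bag, so the decomposition is invalid.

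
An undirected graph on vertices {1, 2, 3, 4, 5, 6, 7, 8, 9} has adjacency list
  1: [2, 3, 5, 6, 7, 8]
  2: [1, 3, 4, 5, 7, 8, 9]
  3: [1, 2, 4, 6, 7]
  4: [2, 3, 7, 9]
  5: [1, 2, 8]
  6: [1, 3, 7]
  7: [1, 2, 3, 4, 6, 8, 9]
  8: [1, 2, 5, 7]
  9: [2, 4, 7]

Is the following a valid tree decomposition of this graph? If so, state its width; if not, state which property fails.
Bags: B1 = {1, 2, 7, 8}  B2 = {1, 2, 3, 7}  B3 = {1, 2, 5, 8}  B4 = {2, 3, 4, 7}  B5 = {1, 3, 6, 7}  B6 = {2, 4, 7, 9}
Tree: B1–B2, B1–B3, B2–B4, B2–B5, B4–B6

Vertex coverage: the bags together contain {1, 2, 3, 4, 5, 6, 7, 8, 9}, the full vertex set. Edge coverage: each edge of G has both endpoints in at least one bag. Running intersection: for every vertex, the bags containing it form a connected subtree. All three properties hold, so this is a valid tree decomposition of width max|bag| − 1 = 3, and hence tw(G) ≤ 3.

Yes; width 3.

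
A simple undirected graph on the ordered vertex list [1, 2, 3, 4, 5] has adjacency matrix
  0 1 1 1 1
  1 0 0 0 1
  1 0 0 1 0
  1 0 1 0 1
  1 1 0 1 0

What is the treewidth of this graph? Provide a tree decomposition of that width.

Every bag has size at most 3, so the width is 3 − 1 = 2 and tw(G) ≤ 2. For the lower bound, the 3 vertices {1, 2, 5} are pairwise adjacent, and any tree decomposition puts a clique entirely inside one bag — forcing width ≥ 2. Combining the bounds, tw(G) = 2.

Treewidth 2.
Bags: B1 = {1, 2, 5}  B2 = {1, 4, 5}  B3 = {1, 3, 4}
Tree: B1–B2, B2–B3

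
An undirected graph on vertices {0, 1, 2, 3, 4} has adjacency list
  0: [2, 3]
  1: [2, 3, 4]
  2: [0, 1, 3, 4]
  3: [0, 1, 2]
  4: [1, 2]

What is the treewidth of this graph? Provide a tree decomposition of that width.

Every bag has size at most 3, so the width is 3 − 1 = 2 and tw(G) ≤ 2. For the lower bound, the 3 vertices {0, 2, 3} are pairwise adjacent, and any tree decomposition puts a clique entirely inside one bag — forcing width ≥ 2. The upper and lower bounds meet at 2, so that is the treewidth.

Treewidth 2.
One optimal decomposition is:
Bags: B1 = {1, 2, 3}  B2 = {0, 2, 3}  B3 = {1, 2, 4}
Tree: B1–B2, B1–B3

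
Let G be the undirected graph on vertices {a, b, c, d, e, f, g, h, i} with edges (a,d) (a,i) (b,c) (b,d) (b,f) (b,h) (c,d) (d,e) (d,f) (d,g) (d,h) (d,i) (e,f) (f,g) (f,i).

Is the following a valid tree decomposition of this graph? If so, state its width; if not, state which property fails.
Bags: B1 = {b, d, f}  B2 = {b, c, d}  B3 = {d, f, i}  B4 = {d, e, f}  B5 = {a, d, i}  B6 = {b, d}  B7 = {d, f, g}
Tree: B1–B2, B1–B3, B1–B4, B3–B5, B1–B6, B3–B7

No — vertex h appears in no bag.

A tree decomposition must satisfy three properties: every vertex lies in some bag; for every edge, both endpoints lie together in some bag; and for every vertex, the bags containing it form a connected subtree. Here vertex h appears in no bag, so the decomposition is invalid.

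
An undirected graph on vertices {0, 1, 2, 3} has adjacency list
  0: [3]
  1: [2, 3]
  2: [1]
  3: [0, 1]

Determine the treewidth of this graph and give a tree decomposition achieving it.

Treewidth 1.
One such decomposition:
Bags: B1 = {0, 3}  B2 = {1, 3}  B3 = {1, 2}
Tree: B1–B2, B2–B3

The largest bag has 2 vertices, giving width 1; this decomposition certifies tw(G) ≤ 1. G has an edge, so its treewidth is at least 1. The upper and lower bounds meet at 1, so that is the treewidth.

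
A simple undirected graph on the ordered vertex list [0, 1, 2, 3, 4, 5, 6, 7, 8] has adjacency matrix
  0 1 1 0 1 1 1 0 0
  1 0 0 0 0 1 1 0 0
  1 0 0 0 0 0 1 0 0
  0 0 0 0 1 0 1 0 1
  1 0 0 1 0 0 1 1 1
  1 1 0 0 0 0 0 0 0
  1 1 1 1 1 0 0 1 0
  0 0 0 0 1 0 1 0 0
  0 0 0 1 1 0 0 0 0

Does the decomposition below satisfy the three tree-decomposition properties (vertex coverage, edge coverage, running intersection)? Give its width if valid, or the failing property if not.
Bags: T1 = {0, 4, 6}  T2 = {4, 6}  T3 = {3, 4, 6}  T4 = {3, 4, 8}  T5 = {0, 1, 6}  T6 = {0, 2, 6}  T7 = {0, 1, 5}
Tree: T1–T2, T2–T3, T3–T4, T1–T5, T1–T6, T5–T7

A tree decomposition must satisfy three properties: every vertex lies in some bag; for every edge, both endpoints lie together in some bag; and for every vertex, the bags containing it form a connected subtree. Here vertex 7 appears in no bag, so the decomposition is invalid.

No — vertex 7 appears in no bag.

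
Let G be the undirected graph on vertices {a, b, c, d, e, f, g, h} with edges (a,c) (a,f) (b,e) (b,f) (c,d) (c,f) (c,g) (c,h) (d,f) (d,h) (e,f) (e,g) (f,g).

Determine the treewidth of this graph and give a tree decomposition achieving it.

Each bag holds 3 vertices, so the decomposition has width 2, which upper-bounds the treewidth. On the other hand G contains the 3-clique {c, d, h}. A clique must lie in a single bag of any decomposition, so no decomposition can have width below 2. The upper and lower bounds meet at 2, so that is the treewidth.

Treewidth 2.
One such decomposition:
Bags: B1 = {c, d, f}  B2 = {c, f, g}  B3 = {e, f, g}  B4 = {b, e, f}  B5 = {c, d, h}  B6 = {a, c, f}
Tree: B1–B2, B2–B3, B3–B4, B1–B5, B1–B6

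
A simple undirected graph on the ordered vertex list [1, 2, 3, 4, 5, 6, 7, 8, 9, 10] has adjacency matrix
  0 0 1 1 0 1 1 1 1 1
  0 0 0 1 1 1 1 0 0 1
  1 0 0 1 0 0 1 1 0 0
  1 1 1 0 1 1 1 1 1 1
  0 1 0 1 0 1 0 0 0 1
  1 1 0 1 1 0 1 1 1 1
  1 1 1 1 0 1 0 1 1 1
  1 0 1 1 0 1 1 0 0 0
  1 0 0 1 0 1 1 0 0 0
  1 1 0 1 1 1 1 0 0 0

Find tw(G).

4

A width-4 tree decomposition is:
Bags: B1 = {1, 4, 6, 7, 10}  B2 = {1, 4, 6, 7, 8}  B3 = {1, 3, 4, 7, 8}  B4 = {2, 4, 6, 7, 10}  B5 = {2, 4, 5, 6, 10}  B6 = {1, 4, 6, 7, 9}
Tree: B1–B2, B2–B3, B1–B4, B4–B5, B2–B6
Every bag has size at most 5, so the width is 5 − 1 = 4 and tw(G) ≤ 4. Conversely, {1, 3, 4, 7, 8} is a clique of size 5, and the vertices of any clique must share a bag in every tree decomposition; so some bag has ≥ 5 vertices and tw(G) ≥ 4. The upper and lower bounds meet at 4, so that is the treewidth.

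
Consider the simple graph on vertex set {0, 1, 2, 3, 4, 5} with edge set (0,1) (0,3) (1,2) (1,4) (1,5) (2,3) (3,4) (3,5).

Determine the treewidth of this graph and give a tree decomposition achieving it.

Treewidth 2.
One such decomposition:
Bags: B1 = {0, 1, 3}  B2 = {1, 3, 4}  B3 = {1, 2, 3}  B4 = {1, 3, 5}
Tree: B1–B2, B2–B3, B3–B4

The largest bag has 3 vertices, giving width 2; this decomposition certifies tw(G) ≤ 2. Since 0–3–4–1–0 is a cycle in G, G is not acyclic. Forests are exactly the graphs of treewidth ≤ 1, so tw(G) ≥ 2. Hence tw(G) = 2 exactly.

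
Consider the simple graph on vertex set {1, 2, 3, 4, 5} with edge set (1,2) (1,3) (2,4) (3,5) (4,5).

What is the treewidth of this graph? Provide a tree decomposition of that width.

The largest bag has 3 vertices, giving width 2; this decomposition certifies tw(G) ≤ 2. For the lower bound, G contains the cycle 1–2–4–5–3–1, so G is not a forest; only forests have treewidth ≤ 1, hence tw(G) ≥ 2. Therefore the treewidth is 2.

Treewidth 2.
One such decomposition:
Bags: B1 = {1, 2, 4}  B2 = {1, 4, 5}  B3 = {1, 3, 5}
Tree: B1–B2, B2–B3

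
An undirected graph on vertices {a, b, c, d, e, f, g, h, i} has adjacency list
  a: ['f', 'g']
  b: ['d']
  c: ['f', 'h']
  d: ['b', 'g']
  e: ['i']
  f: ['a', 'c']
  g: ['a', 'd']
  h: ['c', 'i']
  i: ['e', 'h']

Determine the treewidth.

1

A width-1 tree decomposition is:
Bags: B1 = {b, d}  B2 = {d, g}  B3 = {a, g}  B4 = {a, f}  B5 = {c, f}  B6 = {c, h}  B7 = {h, i}  B8 = {e, i}
Tree: B1–B2, B2–B3, B3–B4, B4–B5, B5–B6, B6–B7, B7–B8
The largest bag has 2 vertices, giving width 1; this decomposition certifies tw(G) ≤ 1. Any graph with an edge has treewidth ≥ 1, and G has the edge b–d. Combining the bounds, tw(G) = 1.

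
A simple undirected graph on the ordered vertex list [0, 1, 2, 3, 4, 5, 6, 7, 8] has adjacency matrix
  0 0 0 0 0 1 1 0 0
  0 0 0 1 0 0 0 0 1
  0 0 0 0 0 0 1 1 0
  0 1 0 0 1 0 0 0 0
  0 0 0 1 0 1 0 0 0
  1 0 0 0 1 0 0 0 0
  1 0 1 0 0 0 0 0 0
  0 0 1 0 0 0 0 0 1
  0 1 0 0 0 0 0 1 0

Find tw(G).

2

A width-2 tree decomposition is:
Bags: B1 = {1, 7, 8}  B2 = {1, 2, 7}  B3 = {1, 2, 6}  B4 = {0, 1, 6}  B5 = {0, 1, 5}  B6 = {1, 4, 5}  B7 = {1, 3, 4}
Tree: B1–B2, B2–B3, B3–B4, B4–B5, B5–B6, B6–B7
Each bag holds 3 vertices, so the decomposition has width 2, which upper-bounds the treewidth. The edges 1–8–7–2–6–0–5–4–3–1 form a cycle, so G is not a tree and its treewidth is at least 2. Therefore the treewidth is 2.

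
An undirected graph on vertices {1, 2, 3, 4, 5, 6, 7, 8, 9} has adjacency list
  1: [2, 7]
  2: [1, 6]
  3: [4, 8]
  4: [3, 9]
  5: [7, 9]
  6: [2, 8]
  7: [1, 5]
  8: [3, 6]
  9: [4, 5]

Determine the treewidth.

A width-2 tree decomposition is:
Bags: B1 = {3, 6, 8}  B2 = {3, 4, 6}  B3 = {4, 6, 9}  B4 = {5, 6, 9}  B5 = {5, 6, 7}  B6 = {1, 6, 7}  B7 = {1, 2, 6}
Tree: B1–B2, B2–B3, B3–B4, B4–B5, B5–B6, B6–B7
Each bag holds 3 vertices, so the decomposition has width 2, which upper-bounds the treewidth. For the lower bound, G contains the cycle 6–8–3–4–9–5–7–1–2–6, so G is not a forest; only forests have treewidth ≤ 1, hence tw(G) ≥ 2. The upper and lower bounds meet at 2, so that is the treewidth.

2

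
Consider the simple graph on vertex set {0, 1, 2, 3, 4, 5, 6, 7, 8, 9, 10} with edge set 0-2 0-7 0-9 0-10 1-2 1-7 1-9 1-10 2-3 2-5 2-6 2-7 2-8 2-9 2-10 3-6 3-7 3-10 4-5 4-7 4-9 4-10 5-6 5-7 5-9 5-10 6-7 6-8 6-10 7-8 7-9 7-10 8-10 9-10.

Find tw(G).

4

A width-4 tree decomposition is:
Bags: B1 = {2, 5, 6, 7, 10}  B2 = {2, 5, 7, 9, 10}  B3 = {4, 5, 7, 9, 10}  B4 = {2, 6, 7, 8, 10}  B5 = {2, 3, 6, 7, 10}  B6 = {0, 2, 7, 9, 10}  B7 = {1, 2, 7, 9, 10}
Tree: B1–B2, B2–B3, B1–B4, B4–B5, B2–B6, B2–B7
Every bag has size at most 5, so the width is 5 − 1 = 4 and tw(G) ≤ 4. For the lower bound, the 5 vertices {0, 2, 7, 9, 10} are pairwise adjacent, and any tree decomposition puts a clique entirely inside one bag — forcing width ≥ 4. Hence tw(G) = 4 exactly.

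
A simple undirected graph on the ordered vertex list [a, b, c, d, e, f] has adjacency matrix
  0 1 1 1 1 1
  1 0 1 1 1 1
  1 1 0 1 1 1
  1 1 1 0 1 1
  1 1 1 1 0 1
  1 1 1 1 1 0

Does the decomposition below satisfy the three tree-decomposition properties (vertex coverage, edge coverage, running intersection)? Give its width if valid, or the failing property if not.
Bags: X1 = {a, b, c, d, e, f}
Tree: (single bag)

Vertex coverage: the bags together contain {a, b, c, d, e, f}, the full vertex set. Edge coverage: each edge of G has both endpoints in at least one bag. Running intersection: for every vertex, the bags containing it form a connected subtree. All three properties hold, so this is a valid tree decomposition of width max|bag| − 1 = 5, and hence tw(G) ≤ 5.

Yes; width 5.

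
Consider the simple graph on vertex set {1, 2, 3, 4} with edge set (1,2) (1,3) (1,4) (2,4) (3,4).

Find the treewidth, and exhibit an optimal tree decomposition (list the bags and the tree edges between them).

Treewidth 2.
One such decomposition:
Bags: B1 = {1, 3, 4}  B2 = {1, 2, 4}
Tree: B1–B2

The largest bag has 3 vertices, giving width 2; this decomposition certifies tw(G) ≤ 2. On the other hand G contains the 3-clique {1, 2, 4}. A clique must lie in a single bag of any decomposition, so no decomposition can have width below 2. Therefore the treewidth is 2.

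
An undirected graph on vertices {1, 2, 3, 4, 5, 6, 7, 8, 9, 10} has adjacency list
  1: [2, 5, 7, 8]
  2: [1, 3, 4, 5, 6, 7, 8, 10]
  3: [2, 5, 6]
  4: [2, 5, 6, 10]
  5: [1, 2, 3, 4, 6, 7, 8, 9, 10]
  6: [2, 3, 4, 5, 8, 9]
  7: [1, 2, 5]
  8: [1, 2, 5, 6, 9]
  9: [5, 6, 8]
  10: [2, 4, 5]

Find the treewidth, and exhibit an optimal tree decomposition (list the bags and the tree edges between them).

Treewidth 3.
Bags: B1 = {2, 5, 6, 8}  B2 = {2, 4, 5, 6}  B3 = {2, 4, 5, 10}  B4 = {2, 3, 5, 6}  B5 = {1, 2, 5, 8}  B6 = {5, 6, 8, 9}  B7 = {1, 2, 5, 7}
Tree: B1–B2, B2–B3, B2–B4, B1–B5, B1–B6, B5–B7

Every bag has size at most 4, so the width is 4 − 1 = 3 and tw(G) ≤ 3. On the other hand G contains the 4-clique {5, 6, 8, 9}. A clique must lie in a single bag of any decomposition, so no decomposition can have width below 3. Therefore the treewidth is 3.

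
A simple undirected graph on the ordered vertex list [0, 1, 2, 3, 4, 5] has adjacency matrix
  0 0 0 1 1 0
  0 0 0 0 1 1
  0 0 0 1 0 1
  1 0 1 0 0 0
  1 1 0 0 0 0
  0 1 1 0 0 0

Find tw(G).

2

A width-2 tree decomposition is:
Bags: B1 = {0, 1, 4}  B2 = {0, 1, 5}  B3 = {0, 2, 5}  B4 = {0, 2, 3}
Tree: B1–B2, B2–B3, B3–B4
Each bag holds 3 vertices, so the decomposition has width 2, which upper-bounds the treewidth. Since 0–4–1–5–2–3–0 is a cycle in G, G is not acyclic. Forests are exactly the graphs of treewidth ≤ 1, so tw(G) ≥ 2. The upper and lower bounds meet at 2, so that is the treewidth.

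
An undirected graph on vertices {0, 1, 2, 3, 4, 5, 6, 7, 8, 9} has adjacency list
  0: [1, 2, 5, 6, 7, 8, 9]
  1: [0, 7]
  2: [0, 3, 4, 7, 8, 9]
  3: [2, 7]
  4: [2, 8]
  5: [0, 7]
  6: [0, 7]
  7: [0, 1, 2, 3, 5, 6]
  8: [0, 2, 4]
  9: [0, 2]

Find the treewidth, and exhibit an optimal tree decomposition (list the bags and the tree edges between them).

Treewidth 2.
One optimal decomposition is:
Bags: B1 = {2, 4, 8}  B2 = {0, 2, 8}  B3 = {0, 2, 7}  B4 = {0, 5, 7}  B5 = {0, 6, 7}  B6 = {0, 1, 7}  B7 = {2, 3, 7}  B8 = {0, 2, 9}
Tree: B1–B2, B2–B3, B3–B4, B4–B5, B3–B6, B3–B7, B2–B8

Each bag holds 3 vertices, so the decomposition has width 2, which upper-bounds the treewidth. Conversely, {0, 2, 8} is a clique of size 3, and the vertices of any clique must share a bag in every tree decomposition; so some bag has ≥ 3 vertices and tw(G) ≥ 2. Hence tw(G) = 2 exactly.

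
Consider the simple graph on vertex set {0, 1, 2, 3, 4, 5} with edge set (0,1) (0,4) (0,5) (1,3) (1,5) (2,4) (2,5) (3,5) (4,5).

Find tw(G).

2

A width-2 tree decomposition is:
Bags: B1 = {2, 4, 5}  B2 = {0, 4, 5}  B3 = {0, 1, 5}  B4 = {1, 3, 5}
Tree: B1–B2, B2–B3, B3–B4
Each bag holds 3 vertices, so the decomposition has width 2, which upper-bounds the treewidth. For the lower bound, the 3 vertices {0, 1, 5} are pairwise adjacent, and any tree decomposition puts a clique entirely inside one bag — forcing width ≥ 2. Hence tw(G) = 2 exactly.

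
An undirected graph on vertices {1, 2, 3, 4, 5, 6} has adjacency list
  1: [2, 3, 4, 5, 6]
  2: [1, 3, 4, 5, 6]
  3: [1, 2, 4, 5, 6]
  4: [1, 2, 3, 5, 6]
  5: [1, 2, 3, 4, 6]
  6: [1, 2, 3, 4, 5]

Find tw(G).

5

A width-5 tree decomposition is:
Bags: B1 = {1, 2, 3, 4, 5, 6}
Tree: (single bag)
With just one bag of size 6, the width is 6 − 1 = 5, so tw(G) ≤ 5. For the lower bound, the 6 vertices {1, 2, 3, 4, 5, 6} are pairwise adjacent, and any tree decomposition puts a clique entirely inside one bag — forcing width ≥ 5. Combining the bounds, tw(G) = 5.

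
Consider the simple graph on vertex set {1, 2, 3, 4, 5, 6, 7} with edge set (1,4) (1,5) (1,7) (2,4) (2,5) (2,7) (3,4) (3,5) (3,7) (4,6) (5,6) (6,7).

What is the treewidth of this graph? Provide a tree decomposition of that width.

Treewidth 3.
Bags: B1 = {2, 4, 5, 7}  B2 = {3, 4, 5, 7}  B3 = {4, 5, 6, 7}  B4 = {1, 4, 5, 7}
Tree: B1–B2, B2–B3, B3–B4

The largest bag has 4 vertices, giving width 3; this decomposition certifies tw(G) ≤ 3. For the lower bound: the 4 vertex sets {2,4}, {3,7}, {5}, {6} are disjoint, each induces a connected subgraph, and every pair is joined by at least one edge of G. Contracting each set to a single vertex therefore yields K_{4} as a minor, and since treewidth is minor-monotone, tw(G) ≥ tw(K_{4}) = 3. Therefore the treewidth is 3.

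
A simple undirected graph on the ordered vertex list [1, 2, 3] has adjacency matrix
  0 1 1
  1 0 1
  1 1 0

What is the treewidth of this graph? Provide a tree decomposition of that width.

A single bag containing all 3 vertices is trivially a valid decomposition of width 2. Conversely, {1, 2, 3} is a clique of size 3, and the vertices of any clique must share a bag in every tree decomposition; so some bag has ≥ 3 vertices and tw(G) ≥ 2. Combining the bounds, tw(G) = 2.

Treewidth 2.
Bags: B1 = {1, 2, 3}
Tree: (single bag)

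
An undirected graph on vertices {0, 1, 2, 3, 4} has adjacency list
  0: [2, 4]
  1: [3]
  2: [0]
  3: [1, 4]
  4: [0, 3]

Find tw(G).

A width-1 tree decomposition is:
Bags: B1 = {3, 4}  B2 = {1, 3}  B3 = {0, 4}  B4 = {0, 2}
Tree: B1–B2, B1–B3, B3–B4
Every bag has size at most 2, so the width is 2 − 1 = 1 and tw(G) ≤ 1. Any graph with an edge has treewidth ≥ 1, and G has the edge 3–4. The upper and lower bounds meet at 1, so that is the treewidth.

1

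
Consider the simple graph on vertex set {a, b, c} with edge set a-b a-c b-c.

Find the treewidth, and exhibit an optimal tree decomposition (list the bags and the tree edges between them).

Treewidth 2.
Bags: B1 = {a, b, c}
Tree: (single bag)

A single bag containing all 3 vertices is trivially a valid decomposition of width 2. On the other hand G contains the 3-clique {a, b, c}. A clique must lie in a single bag of any decomposition, so no decomposition can have width below 2. Therefore the treewidth is 2.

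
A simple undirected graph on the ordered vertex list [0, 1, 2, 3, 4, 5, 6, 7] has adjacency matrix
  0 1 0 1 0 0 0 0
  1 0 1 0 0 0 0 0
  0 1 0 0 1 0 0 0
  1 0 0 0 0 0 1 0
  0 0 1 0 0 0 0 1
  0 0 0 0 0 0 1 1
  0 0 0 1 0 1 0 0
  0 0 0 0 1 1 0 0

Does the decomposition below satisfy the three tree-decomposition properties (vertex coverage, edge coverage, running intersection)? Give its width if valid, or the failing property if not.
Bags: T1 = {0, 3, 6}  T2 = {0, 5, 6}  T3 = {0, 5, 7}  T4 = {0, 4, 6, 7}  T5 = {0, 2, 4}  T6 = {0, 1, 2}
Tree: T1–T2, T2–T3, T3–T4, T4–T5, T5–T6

A tree decomposition must satisfy three properties: every vertex lies in some bag; for every edge, both endpoints lie together in some bag; and for every vertex, the bags containing it form a connected subtree. Here bags containing vertex 6 are not connected in the tree, so the decomposition is invalid.

No — bags containing vertex 6 are not connected in the tree.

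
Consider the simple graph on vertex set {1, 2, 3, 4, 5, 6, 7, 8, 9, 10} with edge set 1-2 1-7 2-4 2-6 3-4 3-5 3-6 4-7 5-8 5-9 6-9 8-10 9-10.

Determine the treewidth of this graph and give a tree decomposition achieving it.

Treewidth 2.
One optimal decomposition is:
Bags: B1 = {1, 2, 7}  B2 = {2, 4, 7}  B3 = {2, 4, 6}  B4 = {3, 4, 6}  B5 = {3, 6, 9}  B6 = {3, 5, 9}  B7 = {5, 9, 10}  B8 = {5, 8, 10}
Tree: B1–B2, B2–B3, B3–B4, B4–B5, B5–B6, B6–B7, B7–B8

Every bag has size at most 3, so the width is 3 − 1 = 2 and tw(G) ≤ 2. The edges 1–7–4–2–1 form a cycle, so G is not a tree and its treewidth is at least 2. Therefore the treewidth is 2.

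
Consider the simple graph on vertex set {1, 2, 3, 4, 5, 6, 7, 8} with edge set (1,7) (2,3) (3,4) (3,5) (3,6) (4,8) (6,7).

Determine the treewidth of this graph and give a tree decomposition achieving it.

Each bag holds 2 vertices, so the decomposition has width 1, which upper-bounds the treewidth. Since G has at least one edge (e.g. 6–3), it is not an edgeless graph, so tw(G) ≥ 1. Hence tw(G) = 1 exactly.

Treewidth 1.
One such decomposition:
Bags: B1 = {3, 6}  B2 = {6, 7}  B3 = {3, 4}  B4 = {4, 8}  B5 = {2, 3}  B6 = {3, 5}  B7 = {1, 7}
Tree: B1–B2, B1–B3, B3–B4, B3–B5, B1–B6, B2–B7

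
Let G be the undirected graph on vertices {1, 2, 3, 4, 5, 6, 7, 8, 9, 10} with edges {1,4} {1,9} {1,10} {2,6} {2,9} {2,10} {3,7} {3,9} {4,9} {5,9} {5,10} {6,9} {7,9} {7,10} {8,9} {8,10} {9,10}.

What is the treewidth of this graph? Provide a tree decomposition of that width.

The largest bag has 3 vertices, giving width 2; this decomposition certifies tw(G) ≤ 2. On the other hand G contains the 3-clique {1, 9, 10}. A clique must lie in a single bag of any decomposition, so no decomposition can have width below 2. Combining the bounds, tw(G) = 2.

Treewidth 2.
One such decomposition:
Bags: B1 = {8, 9, 10}  B2 = {2, 9, 10}  B3 = {1, 9, 10}  B4 = {7, 9, 10}  B5 = {1, 4, 9}  B6 = {3, 7, 9}  B7 = {5, 9, 10}  B8 = {2, 6, 9}
Tree: B1–B2, B2–B3, B1–B4, B3–B5, B4–B6, B2–B7, B2–B8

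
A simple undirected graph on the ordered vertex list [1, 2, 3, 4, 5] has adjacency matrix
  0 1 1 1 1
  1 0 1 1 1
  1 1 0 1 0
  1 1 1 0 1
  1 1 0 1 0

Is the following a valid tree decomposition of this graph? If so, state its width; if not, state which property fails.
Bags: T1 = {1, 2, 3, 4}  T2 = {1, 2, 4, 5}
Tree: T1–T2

Checking the three conditions: (i) the bags cover all of {1, 2, 3, 4, 5}; (ii) for each edge, some bag contains both endpoints; (iii) the bags containing any fixed vertex form a subtree. All hold, so the decomposition is valid with width 4 − 1 = 3.

Yes; width 3.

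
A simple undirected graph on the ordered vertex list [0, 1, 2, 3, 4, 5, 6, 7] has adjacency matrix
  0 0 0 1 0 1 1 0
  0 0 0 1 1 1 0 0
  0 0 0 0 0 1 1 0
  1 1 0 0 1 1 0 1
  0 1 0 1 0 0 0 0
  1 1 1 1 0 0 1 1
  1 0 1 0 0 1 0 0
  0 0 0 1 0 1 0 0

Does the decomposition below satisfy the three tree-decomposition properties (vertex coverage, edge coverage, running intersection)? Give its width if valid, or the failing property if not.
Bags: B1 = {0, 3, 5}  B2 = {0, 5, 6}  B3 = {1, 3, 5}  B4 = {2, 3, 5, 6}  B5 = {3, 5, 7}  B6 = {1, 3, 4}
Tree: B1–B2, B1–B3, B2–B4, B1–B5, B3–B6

A tree decomposition must satisfy three properties: every vertex lies in some bag; for every edge, both endpoints lie together in some bag; and for every vertex, the bags containing it form a connected subtree. Here bags containing vertex 3 are not connected in the tree, so the decomposition is invalid.

No — bags containing vertex 3 are not connected in the tree.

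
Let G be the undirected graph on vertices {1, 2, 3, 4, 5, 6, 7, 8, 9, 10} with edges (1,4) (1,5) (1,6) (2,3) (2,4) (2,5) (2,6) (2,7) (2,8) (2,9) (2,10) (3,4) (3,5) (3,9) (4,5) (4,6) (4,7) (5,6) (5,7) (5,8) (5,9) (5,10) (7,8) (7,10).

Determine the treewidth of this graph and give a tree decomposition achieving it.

Treewidth 3.
One optimal decomposition is:
Bags: B1 = {2, 3, 5, 9}  B2 = {2, 3, 4, 5}  B3 = {2, 4, 5, 7}  B4 = {2, 5, 7, 10}  B5 = {2, 4, 5, 6}  B6 = {1, 4, 5, 6}  B7 = {2, 5, 7, 8}
Tree: B1–B2, B2–B3, B3–B4, B2–B5, B5–B6, B4–B7

Each bag holds 4 vertices, so the decomposition has width 3, which upper-bounds the treewidth. Conversely, {1, 4, 5, 6} is a clique of size 4, and the vertices of any clique must share a bag in every tree decomposition; so some bag has ≥ 4 vertices and tw(G) ≥ 3. Hence tw(G) = 3 exactly.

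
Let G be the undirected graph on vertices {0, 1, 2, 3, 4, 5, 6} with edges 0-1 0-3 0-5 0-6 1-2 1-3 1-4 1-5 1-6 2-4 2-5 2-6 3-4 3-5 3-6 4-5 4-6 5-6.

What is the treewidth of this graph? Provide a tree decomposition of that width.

Every bag has size at most 5, so the width is 5 − 1 = 4 and tw(G) ≤ 4. On the other hand G contains the 5-clique {1, 2, 4, 5, 6}. A clique must lie in a single bag of any decomposition, so no decomposition can have width below 4. Therefore the treewidth is 4.

Treewidth 4.
One such decomposition:
Bags: B1 = {1, 3, 4, 5, 6}  B2 = {1, 2, 4, 5, 6}  B3 = {0, 1, 3, 5, 6}
Tree: B1–B2, B1–B3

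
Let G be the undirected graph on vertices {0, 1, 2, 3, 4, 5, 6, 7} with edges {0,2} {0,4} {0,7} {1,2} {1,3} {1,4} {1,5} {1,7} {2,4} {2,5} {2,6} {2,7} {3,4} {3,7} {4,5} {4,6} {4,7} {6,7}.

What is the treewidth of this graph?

A width-3 tree decomposition is:
Bags: B1 = {1, 2, 4, 7}  B2 = {1, 2, 4, 5}  B3 = {1, 3, 4, 7}  B4 = {0, 2, 4, 7}  B5 = {2, 4, 6, 7}
Tree: B1–B2, B1–B3, B1–B4, B4–B5
Every bag has size at most 4, so the width is 4 − 1 = 3 and tw(G) ≤ 3. On the other hand G contains the 4-clique {1, 2, 4, 5}. A clique must lie in a single bag of any decomposition, so no decomposition can have width below 3. Combining the bounds, tw(G) = 3.

3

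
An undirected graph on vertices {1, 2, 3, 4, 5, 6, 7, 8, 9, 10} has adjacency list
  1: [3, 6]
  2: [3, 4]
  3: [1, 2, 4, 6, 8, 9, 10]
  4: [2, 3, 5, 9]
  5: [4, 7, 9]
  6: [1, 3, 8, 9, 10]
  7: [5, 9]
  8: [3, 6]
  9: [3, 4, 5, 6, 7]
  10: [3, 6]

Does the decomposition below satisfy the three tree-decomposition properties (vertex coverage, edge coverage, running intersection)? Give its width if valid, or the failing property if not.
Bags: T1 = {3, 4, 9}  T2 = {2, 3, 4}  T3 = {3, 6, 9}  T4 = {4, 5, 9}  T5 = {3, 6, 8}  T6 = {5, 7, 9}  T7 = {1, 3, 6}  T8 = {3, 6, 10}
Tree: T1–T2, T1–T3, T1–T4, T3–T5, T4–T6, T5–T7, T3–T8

Vertex coverage: the bags together contain {1, 2, 3, 4, 5, 6, 7, 8, 9, 10}, the full vertex set. Edge coverage: each edge of G has both endpoints in at least one bag. Running intersection: for every vertex, the bags containing it form a connected subtree. All three properties hold, so this is a valid tree decomposition of width max|bag| − 1 = 2, and hence tw(G) ≤ 2.

Yes; width 2.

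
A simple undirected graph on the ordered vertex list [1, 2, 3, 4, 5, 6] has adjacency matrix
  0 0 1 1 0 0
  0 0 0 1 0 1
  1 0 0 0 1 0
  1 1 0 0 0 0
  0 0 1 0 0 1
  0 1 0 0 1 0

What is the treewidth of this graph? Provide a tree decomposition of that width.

Treewidth 2.
One such decomposition:
Bags: B1 = {1, 3, 4}  B2 = {2, 3, 4}  B3 = {2, 3, 6}  B4 = {3, 5, 6}
Tree: B1–B2, B2–B3, B3–B4

Each bag holds 3 vertices, so the decomposition has width 2, which upper-bounds the treewidth. Since 3–1–4–2–6–5–3 is a cycle in G, G is not acyclic. Forests are exactly the graphs of treewidth ≤ 1, so tw(G) ≥ 2. Hence tw(G) = 2 exactly.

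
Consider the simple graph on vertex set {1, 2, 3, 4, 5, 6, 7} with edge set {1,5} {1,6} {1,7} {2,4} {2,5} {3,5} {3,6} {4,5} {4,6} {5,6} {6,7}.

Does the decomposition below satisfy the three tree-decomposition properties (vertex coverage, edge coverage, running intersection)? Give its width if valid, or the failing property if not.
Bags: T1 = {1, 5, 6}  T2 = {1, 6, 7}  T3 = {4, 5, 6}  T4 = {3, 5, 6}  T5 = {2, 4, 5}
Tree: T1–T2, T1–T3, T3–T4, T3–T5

Every vertex of G appears in some bag (union = {1, 2, 3, 4, 5, 6, 7}); every edge is covered by a bag; and for each vertex v the set of bags containing v is connected in the bag tree. The decomposition is therefore valid. The largest bag has 3 vertices, so the width is 2.

Yes; width 2.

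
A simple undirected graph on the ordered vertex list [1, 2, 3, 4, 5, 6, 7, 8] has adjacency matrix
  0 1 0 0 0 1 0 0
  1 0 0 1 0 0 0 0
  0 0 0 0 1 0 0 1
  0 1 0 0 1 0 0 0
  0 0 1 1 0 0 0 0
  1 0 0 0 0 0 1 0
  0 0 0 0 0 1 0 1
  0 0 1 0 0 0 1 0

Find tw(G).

2

A width-2 tree decomposition is:
Bags: B1 = {1, 2, 6}  B2 = {2, 6, 7}  B3 = {2, 7, 8}  B4 = {2, 3, 8}  B5 = {2, 3, 5}  B6 = {2, 4, 5}
Tree: B1–B2, B2–B3, B3–B4, B4–B5, B5–B6
The largest bag has 3 vertices, giving width 2; this decomposition certifies tw(G) ≤ 2. Since 2–1–6–7–8–3–5–4–2 is a cycle in G, G is not acyclic. Forests are exactly the graphs of treewidth ≤ 1, so tw(G) ≥ 2. Hence tw(G) = 2 exactly.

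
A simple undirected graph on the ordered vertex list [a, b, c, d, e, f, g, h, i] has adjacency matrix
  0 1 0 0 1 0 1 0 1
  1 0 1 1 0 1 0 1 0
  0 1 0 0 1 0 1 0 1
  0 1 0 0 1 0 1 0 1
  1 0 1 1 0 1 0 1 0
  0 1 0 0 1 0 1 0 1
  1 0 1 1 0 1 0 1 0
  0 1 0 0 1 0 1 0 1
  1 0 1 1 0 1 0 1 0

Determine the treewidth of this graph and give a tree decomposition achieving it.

Treewidth 4.
Bags: B1 = {a, b, e, g, i}  B2 = {b, e, f, g, i}  B3 = {b, c, e, g, i}  B4 = {b, d, e, g, i}  B5 = {b, e, g, h, i}
Tree: B1–B2, B2–B3, B3–B4, B4–B5

The largest bag has 5 vertices, giving width 4; this decomposition certifies tw(G) ≤ 4. For the lower bound: the 5 vertex sets {a,b}, {f,i}, {c,g}, {e}, {d} are disjoint, each induces a connected subgraph, and every pair is joined by at least one edge of G. Contracting each set to a single vertex therefore yields K_{5} as a minor, and since treewidth is minor-monotone, tw(G) ≥ tw(K_{5}) = 4. Hence tw(G) = 4 exactly.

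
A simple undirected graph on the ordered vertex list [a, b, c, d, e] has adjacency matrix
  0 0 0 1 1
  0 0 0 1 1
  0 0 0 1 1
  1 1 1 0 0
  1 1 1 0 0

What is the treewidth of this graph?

2

A width-2 tree decomposition is:
Bags: B1 = {a, d, e}  B2 = {c, d, e}  B3 = {b, d, e}
Tree: B1–B2, B2–B3
Every bag has size at most 3, so the width is 3 − 1 = 2 and tw(G) ≤ 2. Since d–a–e–c–d is a cycle in G, G is not acyclic. Forests are exactly the graphs of treewidth ≤ 1, so tw(G) ≥ 2. Therefore the treewidth is 2.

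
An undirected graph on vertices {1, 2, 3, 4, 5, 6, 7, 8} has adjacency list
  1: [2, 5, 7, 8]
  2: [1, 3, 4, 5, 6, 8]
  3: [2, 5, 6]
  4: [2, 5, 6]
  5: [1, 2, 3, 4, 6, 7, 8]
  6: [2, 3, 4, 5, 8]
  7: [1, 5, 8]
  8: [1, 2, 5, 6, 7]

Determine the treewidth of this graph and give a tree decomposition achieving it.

Treewidth 3.
One optimal decomposition is:
Bags: B1 = {2, 5, 6, 8}  B2 = {1, 2, 5, 8}  B3 = {2, 3, 5, 6}  B4 = {2, 4, 5, 6}  B5 = {1, 5, 7, 8}
Tree: B1–B2, B1–B3, B1–B4, B2–B5

The largest bag has 4 vertices, giving width 3; this decomposition certifies tw(G) ≤ 3. For the lower bound, the 4 vertices {1, 2, 5, 8} are pairwise adjacent, and any tree decomposition puts a clique entirely inside one bag — forcing width ≥ 3. Therefore the treewidth is 3.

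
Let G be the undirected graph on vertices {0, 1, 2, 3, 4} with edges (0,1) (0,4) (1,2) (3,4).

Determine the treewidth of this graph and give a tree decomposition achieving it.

Treewidth 1.
One optimal decomposition is:
Bags: B1 = {1, 2}  B2 = {0, 1}  B3 = {0, 4}  B4 = {3, 4}
Tree: B1–B2, B2–B3, B3–B4

The largest bag has 2 vertices, giving width 1; this decomposition certifies tw(G) ≤ 1. Since G has at least one edge (e.g. 2–1), it is not an edgeless graph, so tw(G) ≥ 1. Combining the bounds, tw(G) = 1.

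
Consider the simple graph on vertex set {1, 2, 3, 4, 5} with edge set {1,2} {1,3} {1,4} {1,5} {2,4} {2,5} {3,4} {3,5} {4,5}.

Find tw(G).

3

A width-3 tree decomposition is:
Bags: B1 = {1, 3, 4, 5}  B2 = {1, 2, 4, 5}
Tree: B1–B2
Every bag has size at most 4, so the width is 4 − 1 = 3 and tw(G) ≤ 3. For the lower bound, the 4 vertices {1, 2, 4, 5} are pairwise adjacent, and any tree decomposition puts a clique entirely inside one bag — forcing width ≥ 3. Therefore the treewidth is 3.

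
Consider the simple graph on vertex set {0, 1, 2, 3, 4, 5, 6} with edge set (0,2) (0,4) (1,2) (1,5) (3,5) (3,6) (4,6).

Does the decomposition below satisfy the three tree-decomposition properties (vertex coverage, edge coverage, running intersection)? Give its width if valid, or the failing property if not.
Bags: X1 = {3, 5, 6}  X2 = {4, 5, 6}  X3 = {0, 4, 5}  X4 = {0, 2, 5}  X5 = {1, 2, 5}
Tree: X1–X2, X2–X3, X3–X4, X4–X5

Yes; width 2.

Checking the three conditions: (i) the bags cover all of {0, 1, 2, 3, 4, 5, 6}; (ii) for each edge, some bag contains both endpoints; (iii) the bags containing any fixed vertex form a subtree. All hold, so the decomposition is valid with width 3 − 1 = 2.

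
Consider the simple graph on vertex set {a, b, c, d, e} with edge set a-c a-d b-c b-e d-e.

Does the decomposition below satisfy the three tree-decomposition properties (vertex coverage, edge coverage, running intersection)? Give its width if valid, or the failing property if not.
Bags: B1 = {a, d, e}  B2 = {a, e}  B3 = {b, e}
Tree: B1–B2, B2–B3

No — vertex c appears in no bag.

A tree decomposition must satisfy three properties: every vertex lies in some bag; for every edge, both endpoints lie together in some bag; and for every vertex, the bags containing it form a connected subtree. Here vertex c appears in no bag, so the decomposition is invalid.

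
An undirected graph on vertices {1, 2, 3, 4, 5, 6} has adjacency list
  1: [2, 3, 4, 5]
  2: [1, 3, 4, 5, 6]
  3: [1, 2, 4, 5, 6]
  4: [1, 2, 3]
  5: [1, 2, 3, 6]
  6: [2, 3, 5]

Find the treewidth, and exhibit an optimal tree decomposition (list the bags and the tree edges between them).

Treewidth 3.
One optimal decomposition is:
Bags: B1 = {1, 2, 3, 4}  B2 = {1, 2, 3, 5}  B3 = {2, 3, 5, 6}
Tree: B1–B2, B2–B3

Every bag has size at most 4, so the width is 4 − 1 = 3 and tw(G) ≤ 3. For the lower bound, the 4 vertices {1, 2, 3, 4} are pairwise adjacent, and any tree decomposition puts a clique entirely inside one bag — forcing width ≥ 3. Hence tw(G) = 3 exactly.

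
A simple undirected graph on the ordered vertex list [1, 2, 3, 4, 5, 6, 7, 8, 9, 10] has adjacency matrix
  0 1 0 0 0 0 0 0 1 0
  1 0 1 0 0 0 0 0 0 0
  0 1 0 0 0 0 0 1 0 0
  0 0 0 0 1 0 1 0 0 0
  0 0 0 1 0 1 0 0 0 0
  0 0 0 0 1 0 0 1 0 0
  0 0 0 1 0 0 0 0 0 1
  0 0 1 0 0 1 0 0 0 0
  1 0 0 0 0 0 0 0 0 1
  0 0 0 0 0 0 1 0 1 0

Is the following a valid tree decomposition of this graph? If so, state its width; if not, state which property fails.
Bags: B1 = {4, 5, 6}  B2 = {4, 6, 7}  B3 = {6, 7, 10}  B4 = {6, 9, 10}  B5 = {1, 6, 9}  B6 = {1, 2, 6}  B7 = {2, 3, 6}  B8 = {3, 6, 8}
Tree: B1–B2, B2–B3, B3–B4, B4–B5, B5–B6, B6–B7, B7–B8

Vertex coverage: the bags together contain {1, 2, 3, 4, 5, 6, 7, 8, 9, 10}, the full vertex set. Edge coverage: each edge of G has both endpoints in at least one bag. Running intersection: for every vertex, the bags containing it form a connected subtree. All three properties hold, so this is a valid tree decomposition of width max|bag| − 1 = 2, and hence tw(G) ≤ 2.

Yes; width 2.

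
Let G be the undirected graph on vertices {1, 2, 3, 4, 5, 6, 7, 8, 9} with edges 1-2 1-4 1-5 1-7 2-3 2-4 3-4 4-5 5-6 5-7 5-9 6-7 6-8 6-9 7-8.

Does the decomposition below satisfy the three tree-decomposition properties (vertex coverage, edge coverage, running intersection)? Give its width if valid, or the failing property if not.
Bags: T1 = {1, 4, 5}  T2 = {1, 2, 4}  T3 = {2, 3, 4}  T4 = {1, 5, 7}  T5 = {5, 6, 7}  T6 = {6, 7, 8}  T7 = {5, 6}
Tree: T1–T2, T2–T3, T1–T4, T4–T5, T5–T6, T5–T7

A tree decomposition must satisfy three properties: every vertex lies in some bag; for every edge, both endpoints lie together in some bag; and for every vertex, the bags containing it form a connected subtree. Here vertex 9 appears in no bag, so the decomposition is invalid.

No — vertex 9 appears in no bag.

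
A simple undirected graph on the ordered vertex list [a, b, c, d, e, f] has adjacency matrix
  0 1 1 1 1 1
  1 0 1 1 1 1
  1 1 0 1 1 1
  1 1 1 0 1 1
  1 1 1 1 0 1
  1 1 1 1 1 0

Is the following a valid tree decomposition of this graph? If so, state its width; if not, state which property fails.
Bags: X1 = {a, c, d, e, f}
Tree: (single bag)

A tree decomposition must satisfy three properties: every vertex lies in some bag; for every edge, both endpoints lie together in some bag; and for every vertex, the bags containing it form a connected subtree. Here vertex b appears in no bag, so the decomposition is invalid.

No — vertex b appears in no bag.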